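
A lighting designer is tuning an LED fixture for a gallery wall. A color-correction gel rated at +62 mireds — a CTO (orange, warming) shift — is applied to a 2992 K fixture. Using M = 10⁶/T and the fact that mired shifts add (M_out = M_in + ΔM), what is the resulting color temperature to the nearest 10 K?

M_in = 10⁶/2992 = 334.22 mireds.
M_out = 334.22 + (+62) = 396.22 mireds.
T_out = 10⁶/396.22 = 2523.8 K → 2520 K.

2520 K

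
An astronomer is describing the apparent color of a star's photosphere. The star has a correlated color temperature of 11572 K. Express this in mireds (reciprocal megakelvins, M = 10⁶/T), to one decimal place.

M = 10⁶ / 11572 = 86.415 → 86.4 mireds.

86.4 mireds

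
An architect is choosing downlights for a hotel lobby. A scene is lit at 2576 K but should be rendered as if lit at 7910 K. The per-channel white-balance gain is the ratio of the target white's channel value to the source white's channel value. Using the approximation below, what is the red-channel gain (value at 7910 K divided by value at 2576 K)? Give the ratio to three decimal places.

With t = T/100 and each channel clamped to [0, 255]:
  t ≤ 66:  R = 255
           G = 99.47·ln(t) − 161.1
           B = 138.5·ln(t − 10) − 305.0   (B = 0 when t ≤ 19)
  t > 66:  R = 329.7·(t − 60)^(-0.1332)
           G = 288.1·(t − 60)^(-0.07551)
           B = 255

At 2576 K (t = 25.76):
  R = 255 by definition for t ≤ 66.
At 7910 K (t = 79.1):
  R = 329.7·(79.1 − 60)^(-0.1332) = 329.7·19.1^(-0.1332) = 329.7·0.67510 = 222.580.
Gain = 222.580 / 255.000 = 0.8729 → 0.873.

0.873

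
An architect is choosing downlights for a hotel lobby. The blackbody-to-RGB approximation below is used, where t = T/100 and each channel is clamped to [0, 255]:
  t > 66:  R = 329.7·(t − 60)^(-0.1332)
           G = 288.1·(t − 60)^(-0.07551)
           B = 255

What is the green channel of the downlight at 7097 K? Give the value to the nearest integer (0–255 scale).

t = 7097/100 = 70.97; the t > 66 branch applies.
G = 288.1·(70.97 − 60)^(-0.07551) = 288.1·10.97^(-0.07551) = 288.1·0.83455 = 240.435.
Rounded: 240.

240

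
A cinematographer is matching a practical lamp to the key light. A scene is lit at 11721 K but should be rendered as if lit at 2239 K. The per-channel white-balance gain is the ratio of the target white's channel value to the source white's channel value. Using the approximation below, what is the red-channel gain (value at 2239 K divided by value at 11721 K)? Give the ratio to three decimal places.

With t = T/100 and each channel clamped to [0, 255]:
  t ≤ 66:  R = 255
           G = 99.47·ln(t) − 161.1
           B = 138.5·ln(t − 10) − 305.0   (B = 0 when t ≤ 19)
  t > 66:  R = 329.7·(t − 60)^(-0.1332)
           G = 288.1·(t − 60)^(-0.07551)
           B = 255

At 11721 K (t = 117.21):
  R = 329.7·(117.21 − 60)^(-0.1332) = 329.7·57.21^(-0.1332) = 329.7·0.58332 = 192.320.
At 2239 K (t = 22.39):
  R = 255 by definition for t ≤ 66.
Gain = 255.000 / 192.320 = 1.3259 → 1.326.

1.326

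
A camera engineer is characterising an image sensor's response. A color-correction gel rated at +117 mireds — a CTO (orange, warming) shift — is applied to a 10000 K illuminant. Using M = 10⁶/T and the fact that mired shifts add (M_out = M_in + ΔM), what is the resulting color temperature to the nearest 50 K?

M_in = 10⁶/10000 = 100.00 mireds.
M_out = 100.00 + (+117) = 217.00 mireds.
T_out = 10⁶/217.00 = 4608.3 K → 4600 K.

4600 K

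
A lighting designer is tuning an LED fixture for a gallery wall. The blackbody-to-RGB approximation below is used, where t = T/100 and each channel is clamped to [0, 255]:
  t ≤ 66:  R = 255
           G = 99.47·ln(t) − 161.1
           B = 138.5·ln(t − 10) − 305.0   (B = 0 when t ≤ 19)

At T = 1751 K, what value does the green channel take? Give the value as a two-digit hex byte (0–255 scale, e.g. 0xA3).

0x7C

t = 1751/100 = 17.51; the t ≤ 66 branch applies.
G = 99.47·ln 17.51 − 161.1 = 99.47·2.8628 − 161.1 = 123.660.
Rounded: 124; in hex, 0x7C.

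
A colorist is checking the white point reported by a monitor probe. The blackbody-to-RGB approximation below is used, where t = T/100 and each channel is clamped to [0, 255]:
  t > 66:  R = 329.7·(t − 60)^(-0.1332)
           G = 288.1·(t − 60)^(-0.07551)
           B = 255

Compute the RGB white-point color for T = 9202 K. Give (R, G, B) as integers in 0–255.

t = 9202/100 = 92.02; the t > 66 branch applies.
R = 329.7·(92.02 − 60)^(-0.1332) = 329.7·32.02^(-0.1332) = 329.7·0.63020 = 207.777.
G = 288.1·(92.02 − 60)^(-0.07551) = 288.1·32.02^(-0.07551) = 288.1·0.76971 = 221.753.
B = 255 by definition for t > 66.
Rounded: (208, 222, 255).

(208, 222, 255)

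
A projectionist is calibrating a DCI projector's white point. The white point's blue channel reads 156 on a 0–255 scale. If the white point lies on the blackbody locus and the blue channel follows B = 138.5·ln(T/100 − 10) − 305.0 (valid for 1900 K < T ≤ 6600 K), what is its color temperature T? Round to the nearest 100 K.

3800 K

ln(t − 10) = (156 + 305.0) / 138.5 = 3.3285.
t − 10 = e^3.3285 = 27.897, so t = 37.897.
T = 100·t = 3790 K → 3800 K to the nearest 100 K.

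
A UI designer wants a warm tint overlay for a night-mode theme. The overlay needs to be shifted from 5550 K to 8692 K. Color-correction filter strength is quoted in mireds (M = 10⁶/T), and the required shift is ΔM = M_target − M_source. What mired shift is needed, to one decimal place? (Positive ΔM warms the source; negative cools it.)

-65.1 mireds

M_source = 10⁶/5550 = 180.180; M_target = 10⁶/8692 = 115.048.
ΔM = 115.048 − 180.180 = -65.132 → -65.1 mireds, a cooling shift.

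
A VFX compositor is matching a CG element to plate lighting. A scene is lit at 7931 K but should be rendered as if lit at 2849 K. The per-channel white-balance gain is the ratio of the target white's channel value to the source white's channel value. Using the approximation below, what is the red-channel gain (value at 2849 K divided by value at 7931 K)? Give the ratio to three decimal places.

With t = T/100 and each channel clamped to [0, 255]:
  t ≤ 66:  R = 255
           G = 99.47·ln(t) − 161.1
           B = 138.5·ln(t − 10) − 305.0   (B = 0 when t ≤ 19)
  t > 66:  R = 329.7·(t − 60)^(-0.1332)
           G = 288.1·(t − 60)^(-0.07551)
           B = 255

At 7931 K (t = 79.31):
  R = 329.7·(79.31 − 60)^(-0.1332) = 329.7·19.31^(-0.1332) = 329.7·0.67411 = 222.256.
At 2849 K (t = 28.49):
  R = 255 by definition for t ≤ 66.
Gain = 255.000 / 222.256 = 1.1473 → 1.147.

1.147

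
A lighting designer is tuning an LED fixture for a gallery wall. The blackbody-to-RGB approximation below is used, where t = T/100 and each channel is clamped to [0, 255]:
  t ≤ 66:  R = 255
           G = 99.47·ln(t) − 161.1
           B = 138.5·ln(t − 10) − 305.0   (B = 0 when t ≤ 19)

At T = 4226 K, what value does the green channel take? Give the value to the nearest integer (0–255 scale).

t = 4226/100 = 42.26; the t ≤ 66 branch applies.
G = 99.47·ln 42.26 − 161.1 = 99.47·3.7438 − 161.1 = 211.300.
Rounded: 211.

211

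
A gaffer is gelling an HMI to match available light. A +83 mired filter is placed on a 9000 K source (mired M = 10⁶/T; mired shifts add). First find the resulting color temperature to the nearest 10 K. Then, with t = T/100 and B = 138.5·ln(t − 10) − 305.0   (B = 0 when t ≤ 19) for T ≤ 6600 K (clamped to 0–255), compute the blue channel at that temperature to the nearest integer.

211

M_in = 10⁶/9000 = 111.11; M_out = 111.11 + (+83) = 194.11.
T_out = 10⁶/194.11 = 5151.7 K → 5150 K; t = 51.5.
B = 138.5·ln(51.5 − 10) − 305.0 = 138.5·ln 41.5 − 305.0 = 138.5·3.7257 − 305.0 = 211.009.
Rounded: 211.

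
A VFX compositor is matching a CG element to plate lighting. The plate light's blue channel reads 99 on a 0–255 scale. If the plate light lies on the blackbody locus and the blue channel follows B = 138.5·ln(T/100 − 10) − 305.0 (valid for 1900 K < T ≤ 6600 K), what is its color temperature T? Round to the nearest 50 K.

ln(t − 10) = (99 + 305.0) / 138.5 = 2.9170.
t − 10 = e^2.9170 = 18.485, so t = 28.485.
T = 100·t = 2849 K → 2850 K to the nearest 50 K.

2850 K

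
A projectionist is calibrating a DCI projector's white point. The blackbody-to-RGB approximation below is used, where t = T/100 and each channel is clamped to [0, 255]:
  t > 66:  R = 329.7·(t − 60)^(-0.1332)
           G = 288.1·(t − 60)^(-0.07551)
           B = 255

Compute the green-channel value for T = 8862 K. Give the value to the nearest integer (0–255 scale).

t = 8862/100 = 88.62; the t > 66 branch applies.
G = 288.1·(88.62 − 60)^(-0.07551) = 288.1·28.62^(-0.07551) = 288.1·0.77626 = 223.640.
Rounded: 224.

224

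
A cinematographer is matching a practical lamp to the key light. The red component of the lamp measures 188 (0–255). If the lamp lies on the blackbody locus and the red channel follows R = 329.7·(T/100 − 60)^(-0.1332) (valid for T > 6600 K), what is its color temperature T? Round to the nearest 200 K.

12800 K

(t − 60)^(-0.1332) = 188/329.7 = 0.57022.
t − 60 = 0.57022^(1/-0.1332) = 0.57022^(-7.508) = 67.848, so t = 127.848.
T = 100·t = 12785 K → 12800 K to the nearest 200 K.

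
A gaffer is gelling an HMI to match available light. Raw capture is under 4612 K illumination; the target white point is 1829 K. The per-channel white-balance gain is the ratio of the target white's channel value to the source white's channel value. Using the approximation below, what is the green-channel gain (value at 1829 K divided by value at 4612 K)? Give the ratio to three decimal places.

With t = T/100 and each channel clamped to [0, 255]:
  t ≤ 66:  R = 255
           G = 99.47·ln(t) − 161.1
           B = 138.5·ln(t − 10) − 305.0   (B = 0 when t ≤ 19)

0.582

At 4612 K (t = 46.12):
  G = 99.47·ln 46.12 − 161.1 = 99.47·3.8312 − 161.1 = 219.994.
At 1829 K (t = 18.29):
  G = 99.47·ln 18.29 − 161.1 = 99.47·2.9064 − 161.1 = 127.995.
Gain = 127.995 / 219.994 = 0.5818 → 0.582.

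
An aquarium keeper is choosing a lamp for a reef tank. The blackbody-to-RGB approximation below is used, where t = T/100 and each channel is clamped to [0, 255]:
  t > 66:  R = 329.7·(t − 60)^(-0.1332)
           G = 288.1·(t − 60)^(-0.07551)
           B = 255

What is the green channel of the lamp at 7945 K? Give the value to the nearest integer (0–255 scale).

230

t = 7945/100 = 79.45; the t > 66 branch applies.
G = 288.1·(79.45 − 60)^(-0.07551) = 288.1·19.45^(-0.07551) = 288.1·0.79923 = 230.259.
Rounded: 230.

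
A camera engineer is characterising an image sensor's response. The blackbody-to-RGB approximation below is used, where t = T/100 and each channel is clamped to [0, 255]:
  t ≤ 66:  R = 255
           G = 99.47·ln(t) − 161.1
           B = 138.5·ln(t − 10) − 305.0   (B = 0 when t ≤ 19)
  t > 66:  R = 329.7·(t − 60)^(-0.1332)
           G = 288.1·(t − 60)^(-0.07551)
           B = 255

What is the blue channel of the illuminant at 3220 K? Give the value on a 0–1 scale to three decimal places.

t = 3220/100 = 32.2; the t ≤ 66 branch applies.
B = 138.5·ln(32.2 − 10) − 305.0 = 138.5·ln 22.2 − 305.0 = 138.5·3.1001 − 305.0 = 124.363.
On a 0–1 scale: 124.363/255 = 0.4877 → 0.488.

0.488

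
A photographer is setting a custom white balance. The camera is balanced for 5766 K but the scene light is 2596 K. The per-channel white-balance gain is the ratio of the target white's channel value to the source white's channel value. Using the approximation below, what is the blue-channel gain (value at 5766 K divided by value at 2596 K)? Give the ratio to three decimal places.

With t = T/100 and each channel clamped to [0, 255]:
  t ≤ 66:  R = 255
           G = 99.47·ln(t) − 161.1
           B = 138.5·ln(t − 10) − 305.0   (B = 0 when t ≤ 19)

At 2596 K (t = 25.96):
  B = 138.5·ln(25.96 − 10) − 305.0 = 138.5·ln 15.96 − 305.0 = 138.5·2.7701 − 305.0 = 78.657.
At 5766 K (t = 57.66):
  B = 138.5·ln(57.66 − 10) − 305.0 = 138.5·ln 47.66 − 305.0 = 138.5·3.8641 − 305.0 = 230.177.
Gain = 230.177 / 78.657 = 2.9263 → 2.926.

2.926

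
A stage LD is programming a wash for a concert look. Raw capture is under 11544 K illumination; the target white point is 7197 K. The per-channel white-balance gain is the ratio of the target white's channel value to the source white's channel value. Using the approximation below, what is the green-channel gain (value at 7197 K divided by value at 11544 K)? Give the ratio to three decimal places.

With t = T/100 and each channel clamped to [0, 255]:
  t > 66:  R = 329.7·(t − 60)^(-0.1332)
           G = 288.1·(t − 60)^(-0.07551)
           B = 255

At 11544 K (t = 115.44):
  G = 288.1·(115.44 − 60)^(-0.07551) = 288.1·55.44^(-0.07551) = 288.1·0.73845 = 212.749.
At 7197 K (t = 71.97):
  G = 288.1·(71.97 − 60)^(-0.07551) = 288.1·11.97^(-0.07551) = 288.1·0.82907 = 238.856.
Gain = 238.856 / 212.749 = 1.1227 → 1.123.

1.123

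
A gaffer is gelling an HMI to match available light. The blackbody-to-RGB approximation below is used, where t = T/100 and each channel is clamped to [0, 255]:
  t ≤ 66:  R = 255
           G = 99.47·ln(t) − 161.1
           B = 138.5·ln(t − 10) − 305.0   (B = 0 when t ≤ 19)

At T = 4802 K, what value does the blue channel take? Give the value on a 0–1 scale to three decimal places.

t = 4802/100 = 48.02; the t ≤ 66 branch applies.
B = 138.5·ln(48.02 − 10) − 305.0 = 138.5·ln 38.02 − 305.0 = 138.5·3.6381 − 305.0 = 198.879.
On a 0–1 scale: 198.879/255 = 0.7799 → 0.780.

0.780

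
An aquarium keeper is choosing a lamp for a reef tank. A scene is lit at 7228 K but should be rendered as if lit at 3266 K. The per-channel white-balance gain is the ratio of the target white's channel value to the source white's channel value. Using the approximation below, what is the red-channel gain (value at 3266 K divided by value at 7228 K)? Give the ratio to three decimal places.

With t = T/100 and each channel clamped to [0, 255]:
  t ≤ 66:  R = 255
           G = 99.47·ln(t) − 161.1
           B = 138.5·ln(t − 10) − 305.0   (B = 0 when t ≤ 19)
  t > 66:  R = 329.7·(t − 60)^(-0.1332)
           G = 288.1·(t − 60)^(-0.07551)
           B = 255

1.080

At 7228 K (t = 72.28):
  R = 329.7·(72.28 − 60)^(-0.1332) = 329.7·12.28^(-0.1332) = 329.7·0.71601 = 236.068.
At 3266 K (t = 32.66):
  R = 255 by definition for t ≤ 66.
Gain = 255.000 / 236.068 = 1.0802 → 1.080.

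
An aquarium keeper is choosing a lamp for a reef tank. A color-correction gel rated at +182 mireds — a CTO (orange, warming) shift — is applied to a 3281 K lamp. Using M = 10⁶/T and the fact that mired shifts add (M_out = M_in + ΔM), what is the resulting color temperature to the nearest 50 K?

M_in = 10⁶/3281 = 304.79 mireds.
M_out = 304.79 + (+182) = 486.79 mireds.
T_out = 10⁶/486.79 = 2054.3 K → 2050 K.

2050 K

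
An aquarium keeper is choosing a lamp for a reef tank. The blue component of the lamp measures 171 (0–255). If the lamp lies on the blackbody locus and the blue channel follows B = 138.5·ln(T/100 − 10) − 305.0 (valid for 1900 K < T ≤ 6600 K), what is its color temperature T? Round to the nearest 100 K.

ln(t − 10) = (171 + 305.0) / 138.5 = 3.4368.
t − 10 = e^3.4368 = 31.088, so t = 41.088.
T = 100·t = 4109 K → 4100 K to the nearest 100 K.

4100 K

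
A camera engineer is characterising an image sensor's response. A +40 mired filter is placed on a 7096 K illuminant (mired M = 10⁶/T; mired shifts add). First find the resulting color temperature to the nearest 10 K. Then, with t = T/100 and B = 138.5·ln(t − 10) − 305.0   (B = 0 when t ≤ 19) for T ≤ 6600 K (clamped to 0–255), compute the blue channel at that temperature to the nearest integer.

223

M_in = 10⁶/7096 = 140.92; M_out = 140.92 + (+40) = 180.92.
T_out = 10⁶/180.92 = 5527.2 K → 5530 K; t = 55.3.
B = 138.5·ln(55.3 − 10) − 305.0 = 138.5·ln 45.3 − 305.0 = 138.5·3.8133 − 305.0 = 223.143.
Rounded: 223.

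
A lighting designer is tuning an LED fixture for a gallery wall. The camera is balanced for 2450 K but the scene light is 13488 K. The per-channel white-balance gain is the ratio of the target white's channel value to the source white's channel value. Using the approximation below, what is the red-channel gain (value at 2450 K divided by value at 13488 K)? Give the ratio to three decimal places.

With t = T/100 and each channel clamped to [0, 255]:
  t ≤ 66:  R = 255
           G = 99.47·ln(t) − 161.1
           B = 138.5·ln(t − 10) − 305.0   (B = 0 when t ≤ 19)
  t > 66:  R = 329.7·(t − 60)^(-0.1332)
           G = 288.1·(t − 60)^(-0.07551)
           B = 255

At 13488 K (t = 134.88):
  R = 329.7·(134.88 − 60)^(-0.1332) = 329.7·74.88^(-0.1332) = 329.7·0.56277 = 185.547.
At 2450 K (t = 24.5):
  R = 255 by definition for t ≤ 66.
Gain = 255.000 / 185.547 = 1.3743 → 1.374.

1.374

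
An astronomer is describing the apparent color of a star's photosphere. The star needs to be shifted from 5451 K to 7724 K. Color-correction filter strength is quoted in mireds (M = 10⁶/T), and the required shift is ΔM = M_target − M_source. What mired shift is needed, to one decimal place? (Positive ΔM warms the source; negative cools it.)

-54.0 mireds

M_source = 10⁶/5451 = 183.453; M_target = 10⁶/7724 = 129.467.
ΔM = 129.467 − 183.453 = -53.986 → -54.0 mireds, a cooling shift.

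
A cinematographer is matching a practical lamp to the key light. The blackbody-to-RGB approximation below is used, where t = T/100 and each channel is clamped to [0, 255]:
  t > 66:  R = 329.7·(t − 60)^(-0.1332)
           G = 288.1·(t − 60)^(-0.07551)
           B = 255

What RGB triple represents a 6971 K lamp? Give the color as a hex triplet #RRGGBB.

t = 6971/100 = 69.71; the t > 66 branch applies.
R = 329.7·(69.71 − 60)^(-0.1332) = 329.7·9.71^(-0.1332) = 329.7·0.73876 = 243.569.
G = 288.1·(69.71 − 60)^(-0.07551) = 288.1·9.71^(-0.07551) = 288.1·0.84228 = 242.660.
B = 255 by definition for t > 66.
Rounded: (244, 243, 255).
In hex: #F4F3FF.

#F4F3FF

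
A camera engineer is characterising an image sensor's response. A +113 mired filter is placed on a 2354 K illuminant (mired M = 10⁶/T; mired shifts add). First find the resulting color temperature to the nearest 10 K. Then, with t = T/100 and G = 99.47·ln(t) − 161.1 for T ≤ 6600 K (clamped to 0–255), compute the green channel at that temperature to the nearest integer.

M_in = 10⁶/2354 = 424.81; M_out = 424.81 + (+113) = 537.81.
T_out = 10⁶/537.81 = 1859.4 K → 1860 K; t = 18.6.
G = 99.47·ln 18.6 − 161.1 = 99.47·2.9232 − 161.1 = 129.667.
Rounded: 130.

130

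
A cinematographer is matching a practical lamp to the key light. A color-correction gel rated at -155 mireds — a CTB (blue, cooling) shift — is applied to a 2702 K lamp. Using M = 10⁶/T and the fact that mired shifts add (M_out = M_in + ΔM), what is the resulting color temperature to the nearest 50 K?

M_in = 10⁶/2702 = 370.10 mireds.
M_out = 370.10 + (-155) = 215.10 mireds.
T_out = 10⁶/215.10 = 4649.1 K → 4650 K.

4650 K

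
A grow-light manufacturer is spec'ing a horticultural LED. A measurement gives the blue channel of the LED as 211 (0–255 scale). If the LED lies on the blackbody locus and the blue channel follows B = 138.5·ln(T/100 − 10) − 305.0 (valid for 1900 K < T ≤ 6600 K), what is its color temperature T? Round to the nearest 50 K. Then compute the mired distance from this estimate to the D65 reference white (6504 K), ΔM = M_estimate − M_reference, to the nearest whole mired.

+40 mireds

ln(t − 10) = (211 + 305.0) / 138.5 = 3.7256.
t − 10 = e^3.7256 = 41.497, so t = 51.497.
T = 100·t = 5150 K → 5150 K to the nearest 50 K.
M_estimate = 10⁶/5150 = 194.17; M_reference = 10⁶/6504 = 153.75.
ΔM = 194.17 − 153.75 = 40.42 → +40 mireds.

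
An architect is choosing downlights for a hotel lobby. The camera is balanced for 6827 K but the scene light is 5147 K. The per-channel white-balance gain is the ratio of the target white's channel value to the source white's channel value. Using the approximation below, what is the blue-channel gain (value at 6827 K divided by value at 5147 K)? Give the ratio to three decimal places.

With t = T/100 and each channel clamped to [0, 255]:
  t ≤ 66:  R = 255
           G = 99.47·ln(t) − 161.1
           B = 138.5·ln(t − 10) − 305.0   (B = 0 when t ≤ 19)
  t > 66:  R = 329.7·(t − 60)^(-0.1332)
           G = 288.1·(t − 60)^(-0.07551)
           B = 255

1.209

At 5147 K (t = 51.47):
  B = 138.5·ln(51.47 − 10) − 305.0 = 138.5·ln 41.47 − 305.0 = 138.5·3.7250 − 305.0 = 210.908.
At 6827 K (t = 68.27):
  B = 255 by definition for t > 66.
Gain = 255.000 / 210.908 = 1.2091 → 1.209.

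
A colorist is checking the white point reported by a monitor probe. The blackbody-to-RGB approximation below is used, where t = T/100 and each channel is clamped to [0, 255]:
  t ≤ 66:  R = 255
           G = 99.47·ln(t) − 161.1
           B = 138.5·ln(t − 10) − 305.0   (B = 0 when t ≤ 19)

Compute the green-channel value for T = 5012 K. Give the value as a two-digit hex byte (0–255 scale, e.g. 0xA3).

t = 5012/100 = 50.12; the t ≤ 66 branch applies.
G = 99.47·ln 50.12 − 161.1 = 99.47·3.9144 − 161.1 = 228.267.
Rounded: 228; in hex, 0xE4.

0xE4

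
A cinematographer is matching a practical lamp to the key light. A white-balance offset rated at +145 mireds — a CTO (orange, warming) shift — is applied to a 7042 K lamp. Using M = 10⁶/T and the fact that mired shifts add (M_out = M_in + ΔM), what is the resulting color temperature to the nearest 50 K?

M_in = 10⁶/7042 = 142.01 mireds.
M_out = 142.01 + (+145) = 287.01 mireds.
T_out = 10⁶/287.01 = 3484.3 K → 3500 K.

3500 K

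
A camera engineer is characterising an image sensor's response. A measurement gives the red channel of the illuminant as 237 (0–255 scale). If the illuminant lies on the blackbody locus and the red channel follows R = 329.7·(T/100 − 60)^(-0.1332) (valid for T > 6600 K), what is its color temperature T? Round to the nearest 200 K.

7200 K

(t − 60)^(-0.1332) = 237/329.7 = 0.71884.
t − 60 = 0.71884^(1/-0.1332) = 0.71884^(-7.508) = 11.922, so t = 71.922.
T = 100·t = 7192 K → 7200 K to the nearest 200 K.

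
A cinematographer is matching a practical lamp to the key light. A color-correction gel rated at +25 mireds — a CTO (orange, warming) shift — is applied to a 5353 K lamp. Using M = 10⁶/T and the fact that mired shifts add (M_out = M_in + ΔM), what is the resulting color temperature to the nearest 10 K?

M_in = 10⁶/5353 = 186.81 mireds.
M_out = 186.81 + (+25) = 211.81 mireds.
T_out = 10⁶/211.81 = 4721.2 K → 4720 K.

4720 K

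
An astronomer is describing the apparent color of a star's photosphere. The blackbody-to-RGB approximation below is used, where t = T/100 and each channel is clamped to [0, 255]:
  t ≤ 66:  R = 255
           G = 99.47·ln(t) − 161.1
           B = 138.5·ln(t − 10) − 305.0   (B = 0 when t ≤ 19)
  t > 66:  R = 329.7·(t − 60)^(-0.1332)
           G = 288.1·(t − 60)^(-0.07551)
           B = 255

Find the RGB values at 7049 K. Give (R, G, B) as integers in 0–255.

(241, 241, 255)

t = 7049/100 = 70.49; the t > 66 branch applies.
R = 329.7·(70.49 − 60)^(-0.1332) = 329.7·10.49^(-0.1332) = 329.7·0.73119 = 241.075.
G = 288.1·(70.49 − 60)^(-0.07551) = 288.1·10.49^(-0.07551) = 288.1·0.83738 = 241.248.
B = 255 by definition for t > 66.
Rounded: (241, 241, 255).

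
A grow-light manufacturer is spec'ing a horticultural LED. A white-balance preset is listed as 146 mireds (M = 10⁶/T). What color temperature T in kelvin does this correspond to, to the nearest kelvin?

6849 K

T = 10⁶ / 146 = 6849.32 K → 6849 K.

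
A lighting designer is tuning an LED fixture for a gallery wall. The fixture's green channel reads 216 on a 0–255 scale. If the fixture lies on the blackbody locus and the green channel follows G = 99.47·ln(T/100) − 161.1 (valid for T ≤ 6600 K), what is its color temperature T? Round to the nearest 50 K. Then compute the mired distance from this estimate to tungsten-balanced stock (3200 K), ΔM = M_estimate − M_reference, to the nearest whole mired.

-88 mireds

ln t = (216 + 161.1) / 99.47 = 3.7911.
t = e^3.7911 = 44.305.
T = 100·t = 4430 K → 4450 K to the nearest 50 K.
M_estimate = 10⁶/4450 = 224.72; M_reference = 10⁶/3200 = 312.50.
ΔM = 224.72 − 312.50 = -87.78 → -88 mireds.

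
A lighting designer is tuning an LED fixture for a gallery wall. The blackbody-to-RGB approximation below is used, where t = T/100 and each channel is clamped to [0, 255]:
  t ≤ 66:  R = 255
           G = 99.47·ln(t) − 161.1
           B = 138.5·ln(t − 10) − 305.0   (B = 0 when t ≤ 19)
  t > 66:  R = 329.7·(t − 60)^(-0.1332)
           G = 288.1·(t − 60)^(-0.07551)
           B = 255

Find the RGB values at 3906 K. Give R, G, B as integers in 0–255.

t = 3906/100 = 39.06; the t ≤ 66 branch applies.
R = 255 by definition for t ≤ 66.
G = 99.47·ln 39.06 − 161.1 = 99.47·3.6651 − 161.1 = 203.467.
B = 138.5·ln(39.06 − 10) − 305.0 = 138.5·ln 29.06 − 305.0 = 138.5·3.3694 − 305.0 = 161.657.
Rounded: (255, 203, 162).

R=255, G=203, B=162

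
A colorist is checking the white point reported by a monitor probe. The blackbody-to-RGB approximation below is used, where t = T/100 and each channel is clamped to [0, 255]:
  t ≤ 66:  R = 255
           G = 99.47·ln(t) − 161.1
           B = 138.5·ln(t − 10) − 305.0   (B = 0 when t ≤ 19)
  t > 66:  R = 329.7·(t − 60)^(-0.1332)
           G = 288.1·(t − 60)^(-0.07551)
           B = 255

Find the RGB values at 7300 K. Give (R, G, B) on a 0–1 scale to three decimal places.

(0.919, 0.931, 1.000)

t = 7300/100 = 73; the t > 66 branch applies.
R = 329.7·(73 − 60)^(-0.1332) = 329.7·13^(-0.1332) = 329.7·0.71060 = 234.283.
G = 288.1·(73 − 60)^(-0.07551) = 288.1·13^(-0.07551) = 288.1·0.82392 = 237.372.
B = 255 by definition for t > 66.
Dividing each by 255: (0.9188, 0.9309, 1.0000) → (0.919, 0.931, 1.000).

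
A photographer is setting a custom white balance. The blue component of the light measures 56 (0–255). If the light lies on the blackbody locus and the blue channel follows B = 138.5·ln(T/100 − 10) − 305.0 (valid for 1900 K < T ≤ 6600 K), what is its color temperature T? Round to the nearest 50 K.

ln(t − 10) = (56 + 305.0) / 138.5 = 2.6065.
t − 10 = e^2.6065 = 13.552, so t = 23.552.
T = 100·t = 2355 K → 2350 K to the nearest 50 K.

2350 K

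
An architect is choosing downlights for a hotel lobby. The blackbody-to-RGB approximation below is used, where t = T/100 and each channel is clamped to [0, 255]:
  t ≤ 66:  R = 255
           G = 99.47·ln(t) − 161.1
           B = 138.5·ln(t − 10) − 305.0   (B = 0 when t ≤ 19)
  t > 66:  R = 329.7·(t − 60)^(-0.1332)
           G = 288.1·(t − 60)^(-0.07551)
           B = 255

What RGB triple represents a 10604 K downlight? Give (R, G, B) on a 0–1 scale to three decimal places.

t = 10604/100 = 106.04; the t > 66 branch applies.
R = 329.7·(106.04 − 60)^(-0.1332) = 329.7·46.04^(-0.1332) = 329.7·0.60044 = 197.965.
G = 288.1·(106.04 − 60)^(-0.07551) = 288.1·46.04^(-0.07551) = 288.1·0.74889 = 215.755.
B = 255 by definition for t > 66.
Dividing each by 255: (0.7763, 0.8461, 1.0000) → (0.776, 0.846, 1.000).

(0.776, 0.846, 1.000)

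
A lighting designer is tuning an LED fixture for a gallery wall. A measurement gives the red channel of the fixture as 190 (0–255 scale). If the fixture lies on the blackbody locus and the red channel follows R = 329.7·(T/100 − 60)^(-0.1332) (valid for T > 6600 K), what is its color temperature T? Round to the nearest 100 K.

(t − 60)^(-0.1332) = 190/329.7 = 0.57628.
t − 60 = 0.57628^(1/-0.1332) = 0.57628^(-7.508) = 62.667, so t = 122.667.
T = 100·t = 12267 K → 12300 K to the nearest 100 K.

12300 K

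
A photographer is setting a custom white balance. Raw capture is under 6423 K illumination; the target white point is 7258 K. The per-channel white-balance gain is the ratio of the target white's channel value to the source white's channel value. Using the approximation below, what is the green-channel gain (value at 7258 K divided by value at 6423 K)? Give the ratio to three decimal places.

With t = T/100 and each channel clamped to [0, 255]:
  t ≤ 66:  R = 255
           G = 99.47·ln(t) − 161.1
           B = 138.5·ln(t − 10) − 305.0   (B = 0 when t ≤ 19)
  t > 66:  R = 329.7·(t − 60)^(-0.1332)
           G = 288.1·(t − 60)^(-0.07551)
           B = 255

0.941

At 6423 K (t = 64.23):
  G = 99.47·ln 64.23 − 161.1 = 99.47·4.1625 − 161.1 = 252.941.
At 7258 K (t = 72.58):
  G = 288.1·(72.58 − 60)^(-0.07551) = 288.1·12.58^(-0.07551) = 288.1·0.82597 = 237.961.
Gain = 237.961 / 252.941 = 0.9408 → 0.941.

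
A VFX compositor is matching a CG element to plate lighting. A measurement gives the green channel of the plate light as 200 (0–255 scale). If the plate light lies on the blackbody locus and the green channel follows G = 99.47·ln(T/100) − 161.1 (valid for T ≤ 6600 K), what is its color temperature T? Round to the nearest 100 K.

ln t = (200 + 161.1) / 99.47 = 3.6302.
t = e^3.6302 = 37.722.
T = 100·t = 3772 K → 3800 K to the nearest 100 K.

3800 K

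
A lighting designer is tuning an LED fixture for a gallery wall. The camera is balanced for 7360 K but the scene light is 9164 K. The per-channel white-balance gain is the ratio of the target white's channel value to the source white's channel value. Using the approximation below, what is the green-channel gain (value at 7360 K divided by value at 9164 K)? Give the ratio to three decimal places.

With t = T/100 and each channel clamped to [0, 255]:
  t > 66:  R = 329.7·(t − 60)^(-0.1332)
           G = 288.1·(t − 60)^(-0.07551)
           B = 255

1.066

At 9164 K (t = 91.64):
  G = 288.1·(91.64 − 60)^(-0.07551) = 288.1·31.64^(-0.07551) = 288.1·0.77040 = 221.953.
At 7360 K (t = 73.6):
  G = 288.1·(73.6 − 60)^(-0.07551) = 288.1·13.6^(-0.07551) = 288.1·0.82112 = 236.565.
Gain = 236.565 / 221.953 = 1.0658 → 1.066.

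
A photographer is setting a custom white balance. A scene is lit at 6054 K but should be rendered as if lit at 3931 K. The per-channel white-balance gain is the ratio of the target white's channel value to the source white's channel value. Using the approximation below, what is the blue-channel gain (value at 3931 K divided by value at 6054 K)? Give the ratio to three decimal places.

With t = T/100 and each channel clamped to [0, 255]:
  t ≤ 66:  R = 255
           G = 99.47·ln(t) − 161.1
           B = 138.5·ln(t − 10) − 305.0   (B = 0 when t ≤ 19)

At 6054 K (t = 60.54):
  B = 138.5·ln(60.54 − 10) − 305.0 = 138.5·ln 50.54 − 305.0 = 138.5·3.9228 − 305.0 = 238.303.
At 3931 K (t = 39.31):
  B = 138.5·ln(39.31 − 10) − 305.0 = 138.5·ln 29.31 − 305.0 = 138.5·3.3779 − 305.0 = 162.843.
Gain = 162.843 / 238.303 = 0.6833 → 0.683.

0.683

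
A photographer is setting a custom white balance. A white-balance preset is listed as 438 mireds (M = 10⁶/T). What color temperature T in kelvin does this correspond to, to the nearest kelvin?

2283 K

T = 10⁶ / 438 = 2283.11 K → 2283 K.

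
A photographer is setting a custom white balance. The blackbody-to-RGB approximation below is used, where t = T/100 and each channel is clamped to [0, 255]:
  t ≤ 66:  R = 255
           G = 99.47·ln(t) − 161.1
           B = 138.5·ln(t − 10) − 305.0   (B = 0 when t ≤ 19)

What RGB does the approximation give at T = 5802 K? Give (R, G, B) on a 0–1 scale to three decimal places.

t = 5802/100 = 58.02; the t ≤ 66 branch applies.
R = 255 by definition for t ≤ 66.
G = 99.47·ln 58.02 − 161.1 = 99.47·4.0608 − 161.1 = 242.827.
B = 138.5·ln(58.02 − 10) − 305.0 = 138.5·ln 48.02 − 305.0 = 138.5·3.8716 − 305.0 = 231.219.
Dividing each by 255: (1.0000, 0.9523, 0.9067) → (1.000, 0.952, 0.907).

(1.000, 0.952, 0.907)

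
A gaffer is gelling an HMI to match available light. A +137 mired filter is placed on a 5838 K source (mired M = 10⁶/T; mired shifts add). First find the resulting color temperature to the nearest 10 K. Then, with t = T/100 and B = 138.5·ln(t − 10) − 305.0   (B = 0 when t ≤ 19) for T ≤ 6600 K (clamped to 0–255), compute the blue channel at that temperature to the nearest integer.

M_in = 10⁶/5838 = 171.29; M_out = 171.29 + (+137) = 308.29.
T_out = 10⁶/308.29 = 3243.7 K → 3240 K; t = 32.4.
B = 138.5·ln(32.4 − 10) − 305.0 = 138.5·ln 22.4 − 305.0 = 138.5·3.1091 − 305.0 = 125.605.
Rounded: 126.

126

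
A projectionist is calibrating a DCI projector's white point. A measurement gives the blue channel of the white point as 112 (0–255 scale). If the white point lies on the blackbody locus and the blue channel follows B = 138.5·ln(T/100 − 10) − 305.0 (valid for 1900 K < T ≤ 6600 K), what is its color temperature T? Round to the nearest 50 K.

3050 K

ln(t − 10) = (112 + 305.0) / 138.5 = 3.0108.
t − 10 = e^3.0108 = 20.304, so t = 30.304.
T = 100·t = 3030 K → 3050 K to the nearest 50 K.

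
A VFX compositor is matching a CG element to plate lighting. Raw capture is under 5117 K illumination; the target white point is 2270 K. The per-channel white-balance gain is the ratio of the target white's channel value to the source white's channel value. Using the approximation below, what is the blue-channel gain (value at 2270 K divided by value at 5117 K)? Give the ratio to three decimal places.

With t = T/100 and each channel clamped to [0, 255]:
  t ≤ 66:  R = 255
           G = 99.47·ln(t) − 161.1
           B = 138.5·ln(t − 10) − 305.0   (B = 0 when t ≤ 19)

0.224

At 5117 K (t = 51.17):
  B = 138.5·ln(51.17 − 10) − 305.0 = 138.5·ln 41.17 − 305.0 = 138.5·3.7177 − 305.0 = 209.903.
At 2270 K (t = 22.7):
  B = 138.5·ln(22.7 − 10) − 305.0 = 138.5·ln 12.7 − 305.0 = 138.5·2.5416 − 305.0 = 47.012.
Gain = 47.012 / 209.903 = 0.2240 → 0.224.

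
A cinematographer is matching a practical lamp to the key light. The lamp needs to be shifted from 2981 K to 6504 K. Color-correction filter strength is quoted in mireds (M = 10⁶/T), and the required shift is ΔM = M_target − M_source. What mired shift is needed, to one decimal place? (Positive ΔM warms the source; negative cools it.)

-181.7 mireds

M_source = 10⁶/2981 = 335.458; M_target = 10⁶/6504 = 153.752.
ΔM = 153.752 − 335.458 = -181.706 → -181.7 mireds, a cooling shift.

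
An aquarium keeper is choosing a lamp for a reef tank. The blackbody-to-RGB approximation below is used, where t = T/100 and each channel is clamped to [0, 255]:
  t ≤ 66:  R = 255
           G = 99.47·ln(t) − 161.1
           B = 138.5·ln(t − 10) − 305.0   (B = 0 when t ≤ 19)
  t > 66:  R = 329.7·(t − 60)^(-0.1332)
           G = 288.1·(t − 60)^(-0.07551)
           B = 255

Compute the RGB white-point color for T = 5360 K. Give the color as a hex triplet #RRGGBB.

t = 5360/100 = 53.6; the t ≤ 66 branch applies.
R = 255 by definition for t ≤ 66.
G = 99.47·ln 53.6 − 161.1 = 99.47·3.9815 − 161.1 = 234.945.
B = 138.5·ln(53.6 − 10) − 305.0 = 138.5·ln 43.6 − 305.0 = 138.5·3.7751 − 305.0 = 217.845.
Rounded: (255, 235, 218).
In hex: #FFEBDA.

#FFEBDA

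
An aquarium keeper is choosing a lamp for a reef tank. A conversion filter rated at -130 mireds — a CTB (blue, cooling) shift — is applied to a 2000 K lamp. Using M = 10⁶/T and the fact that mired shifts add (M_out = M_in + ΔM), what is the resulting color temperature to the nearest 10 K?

M_in = 10⁶/2000 = 500.00 mireds.
M_out = 500.00 + (-130) = 370.00 mireds.
T_out = 10⁶/370.00 = 2702.7 K → 2700 K.

2700 K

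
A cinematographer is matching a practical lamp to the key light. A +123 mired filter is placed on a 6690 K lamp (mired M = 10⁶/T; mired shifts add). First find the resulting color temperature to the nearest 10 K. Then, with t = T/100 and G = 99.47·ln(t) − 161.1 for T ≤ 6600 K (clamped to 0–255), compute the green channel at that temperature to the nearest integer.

197

M_in = 10⁶/6690 = 149.48; M_out = 149.48 + (+123) = 272.48.
T_out = 10⁶/272.48 = 3670.0 K → 3670 K; t = 36.7.
G = 99.47·ln 36.7 − 161.1 = 99.47·3.6028 − 161.1 = 197.268.
Rounded: 197.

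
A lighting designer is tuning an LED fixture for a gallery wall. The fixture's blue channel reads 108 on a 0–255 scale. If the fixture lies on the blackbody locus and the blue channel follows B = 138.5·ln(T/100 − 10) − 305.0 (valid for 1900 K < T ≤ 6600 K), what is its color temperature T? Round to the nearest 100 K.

3000 K

ln(t − 10) = (108 + 305.0) / 138.5 = 2.9819.
t − 10 = e^2.9819 = 19.726, so t = 29.726.
T = 100·t = 2973 K → 3000 K to the nearest 100 K.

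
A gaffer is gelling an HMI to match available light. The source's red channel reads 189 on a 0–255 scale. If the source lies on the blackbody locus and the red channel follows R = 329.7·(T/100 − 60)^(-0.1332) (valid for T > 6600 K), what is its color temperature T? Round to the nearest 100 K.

12500 K

(t − 60)^(-0.1332) = 189/329.7 = 0.57325.
t − 60 = 0.57325^(1/-0.1332) = 0.57325^(-7.508) = 65.199, so t = 125.199.
T = 100·t = 12520 K → 12500 K to the nearest 100 K.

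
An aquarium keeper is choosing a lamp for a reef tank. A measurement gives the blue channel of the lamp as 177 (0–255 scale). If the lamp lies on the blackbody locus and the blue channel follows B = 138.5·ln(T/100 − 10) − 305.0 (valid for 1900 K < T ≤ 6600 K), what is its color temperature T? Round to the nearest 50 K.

ln(t − 10) = (177 + 305.0) / 138.5 = 3.4801.
t − 10 = e^3.4801 = 32.464, so t = 42.464.
T = 100·t = 4246 K → 4250 K to the nearest 50 K.

4250 K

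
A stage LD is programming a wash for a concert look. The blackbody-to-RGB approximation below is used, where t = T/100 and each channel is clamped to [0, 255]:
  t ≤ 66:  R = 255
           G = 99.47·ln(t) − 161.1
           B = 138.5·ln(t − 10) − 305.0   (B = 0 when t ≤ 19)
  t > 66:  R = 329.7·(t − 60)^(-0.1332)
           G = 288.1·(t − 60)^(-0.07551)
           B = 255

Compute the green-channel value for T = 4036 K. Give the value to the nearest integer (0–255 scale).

t = 4036/100 = 40.36; the t ≤ 66 branch applies.
G = 99.47·ln 40.36 − 161.1 = 99.47·3.6978 − 161.1 = 206.724.
Rounded: 207.

207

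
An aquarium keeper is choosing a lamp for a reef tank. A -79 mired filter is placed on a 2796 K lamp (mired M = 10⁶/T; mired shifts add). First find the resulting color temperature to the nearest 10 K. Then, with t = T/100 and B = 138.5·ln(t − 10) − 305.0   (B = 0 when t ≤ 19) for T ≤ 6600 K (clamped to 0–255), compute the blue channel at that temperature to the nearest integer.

146

M_in = 10⁶/2796 = 357.65; M_out = 357.65 + (-79) = 278.65.
T_out = 10⁶/278.65 = 3588.7 K → 3590 K; t = 35.9.
B = 138.5·ln(35.9 − 10) − 305.0 = 138.5·ln 25.9 − 305.0 = 138.5·3.2542 − 305.0 = 145.713.
Rounded: 146.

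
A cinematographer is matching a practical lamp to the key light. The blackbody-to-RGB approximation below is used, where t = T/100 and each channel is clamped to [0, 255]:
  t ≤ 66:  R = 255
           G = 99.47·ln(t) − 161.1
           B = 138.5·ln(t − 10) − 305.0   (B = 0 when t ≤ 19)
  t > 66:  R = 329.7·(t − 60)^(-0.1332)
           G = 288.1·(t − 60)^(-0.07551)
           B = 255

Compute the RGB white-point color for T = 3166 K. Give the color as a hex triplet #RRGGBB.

#FFB779

t = 3166/100 = 31.66; the t ≤ 66 branch applies.
R = 255 by definition for t ≤ 66.
G = 99.47·ln 31.66 − 161.1 = 99.47·3.4551 − 161.1 = 182.574.
B = 138.5·ln(31.66 − 10) − 305.0 = 138.5·ln 21.66 − 305.0 = 138.5·3.0755 − 305.0 = 120.952.
Rounded: (255, 183, 121).
In hex: #FFB779.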